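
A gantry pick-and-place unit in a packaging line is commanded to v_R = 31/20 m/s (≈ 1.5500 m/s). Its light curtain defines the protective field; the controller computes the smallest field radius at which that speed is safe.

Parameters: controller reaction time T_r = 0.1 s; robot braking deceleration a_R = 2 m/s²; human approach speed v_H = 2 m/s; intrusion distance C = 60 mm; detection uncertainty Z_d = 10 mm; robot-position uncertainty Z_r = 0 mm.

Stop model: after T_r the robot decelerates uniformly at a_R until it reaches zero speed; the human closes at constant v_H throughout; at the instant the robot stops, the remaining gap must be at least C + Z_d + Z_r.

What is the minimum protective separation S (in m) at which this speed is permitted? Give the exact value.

S_min = 4121/1600 m = 2.5756 m

T_s = v_R/a_R = (31/20)/2 = 0.7750 s
robot in T_r: 1.5500·0.1000 = 0.1550 m
braking distance = 1.5500²/(2·2.0000) = 0.6006 m
human closes 2.0000·0.8750 = 1.7500 m
C+Z_d+Z_r = 0.0600+0.0100+0.0000 = 0.0700 m
S_min ≈ 0.1550+0.6006+1.7500+0.0700  ⇒  S_min = 4121/1600 m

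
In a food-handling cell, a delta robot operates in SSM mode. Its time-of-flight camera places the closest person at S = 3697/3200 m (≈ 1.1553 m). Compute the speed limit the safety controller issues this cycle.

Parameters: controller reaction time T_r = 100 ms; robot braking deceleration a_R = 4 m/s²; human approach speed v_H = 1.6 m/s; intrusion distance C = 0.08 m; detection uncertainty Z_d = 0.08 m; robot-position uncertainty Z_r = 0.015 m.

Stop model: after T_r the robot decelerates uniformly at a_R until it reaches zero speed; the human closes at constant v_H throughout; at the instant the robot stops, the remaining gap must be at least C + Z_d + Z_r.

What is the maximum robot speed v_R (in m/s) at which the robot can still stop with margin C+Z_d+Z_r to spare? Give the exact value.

v_R_max = 5/4 m/s = 1.2500 m/s

at the boundary: (1/8)·v² + (1/2)·v + (-105/128) = 0
  disc = (1/2)² − 4·(1/8)·(-105/128) = 169/256 ; √disc = 13/16
  v_R = (−(1/2) + 13/16) / (2·(1/8)) = 5/4 m/s
check:
stop time T_s = (5/4)/4 = 0.3125 s
robot covers v_R·T_r = 1.2500·0.1000 = 0.1250 m before braking
braking distance = 1.2500²/(2·4.0000) = 0.1953 m
human closes 1.6000·0.4125 = 0.6600 m
margins: 0.0800+0.0800+0.0150 = 0.1750 m
sum ≈ 0.1250+0.1953+0.6600+0.1750 ≈ 1.1553 m = S ✓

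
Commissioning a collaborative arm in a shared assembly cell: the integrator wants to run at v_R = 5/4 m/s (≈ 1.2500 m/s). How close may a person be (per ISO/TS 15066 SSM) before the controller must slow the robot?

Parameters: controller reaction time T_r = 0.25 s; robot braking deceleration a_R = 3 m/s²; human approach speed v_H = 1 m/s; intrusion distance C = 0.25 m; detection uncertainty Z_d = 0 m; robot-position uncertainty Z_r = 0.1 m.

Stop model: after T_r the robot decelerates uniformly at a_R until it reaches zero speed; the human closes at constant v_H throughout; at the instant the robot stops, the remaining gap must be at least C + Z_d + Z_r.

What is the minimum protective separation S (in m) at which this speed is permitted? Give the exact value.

braking lasts T_s = (5/4)/3 = 0.4167 s
robot covers v_R·T_r = 1.2500·0.2500 = 0.3125 m before braking
robot under decel: 1.2500²/(2·3.0000) = 0.2604 m
human over T_r+T_s: 1.0000·(0.2500+0.4167) = 0.6667 m
C+Z_d+Z_r = 0.2500+0.0000+0.1000 = 0.3500 m
S_min ≈ 0.3125+0.2604+0.6667+0.3500  ⇒  S_min = 763/480 m

S_min = 763/480 m = 1.5896 m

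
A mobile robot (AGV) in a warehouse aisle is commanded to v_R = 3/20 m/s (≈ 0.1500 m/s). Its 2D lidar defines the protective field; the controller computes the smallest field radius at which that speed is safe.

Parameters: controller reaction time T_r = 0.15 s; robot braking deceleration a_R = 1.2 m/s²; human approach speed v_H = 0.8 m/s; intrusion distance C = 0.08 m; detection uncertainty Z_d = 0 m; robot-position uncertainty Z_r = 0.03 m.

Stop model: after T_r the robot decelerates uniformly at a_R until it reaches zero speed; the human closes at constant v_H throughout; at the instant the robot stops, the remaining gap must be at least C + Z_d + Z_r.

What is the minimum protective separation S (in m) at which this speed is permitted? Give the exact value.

S_min = 579/1600 m = 0.3619 m

stop time T_s = (3/20)/(6/5) = 0.1250 s
reaction-phase robot travel = 0.1500·0.1500 = 0.0225 m
braking distance = 0.1500²/(2·1.2000) = 0.0094 m
person approaches 0.8000·(0.1500+0.1250) = 0.2200 m
residual clearance needed = 0.0800+0.0000+0.0300 = 0.1100 m
S_min ≈ 0.0225+0.0094+0.2200+0.1100  ⇒  S_min = 579/1600 m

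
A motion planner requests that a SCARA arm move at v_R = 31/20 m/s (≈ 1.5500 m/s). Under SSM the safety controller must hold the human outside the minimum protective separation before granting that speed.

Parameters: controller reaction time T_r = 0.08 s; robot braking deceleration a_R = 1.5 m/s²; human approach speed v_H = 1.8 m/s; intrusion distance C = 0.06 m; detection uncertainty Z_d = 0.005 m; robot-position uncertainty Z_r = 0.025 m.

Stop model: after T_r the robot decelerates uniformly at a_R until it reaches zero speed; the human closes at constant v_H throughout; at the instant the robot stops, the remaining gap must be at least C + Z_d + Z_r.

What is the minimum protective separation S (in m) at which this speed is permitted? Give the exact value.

S_min = 18113/6000 m = 3.0188 m

T_s = v_R/a_R = (31/20)/(3/2) = 1.0333 s
reaction-phase robot travel = 1.5500·0.0800 = 0.1240 m
robot under decel: 1.5500²/(2·1.5000) = 0.8008 m
human over T_r+T_s: 1.8000·(0.0800+1.0333) = 2.0040 m
residual clearance needed = 0.0600+0.0050+0.0250 = 0.0900 m
S_min ≈ 0.1240+0.8008+2.0040+0.0900  ⇒  S_min = 18113/6000 m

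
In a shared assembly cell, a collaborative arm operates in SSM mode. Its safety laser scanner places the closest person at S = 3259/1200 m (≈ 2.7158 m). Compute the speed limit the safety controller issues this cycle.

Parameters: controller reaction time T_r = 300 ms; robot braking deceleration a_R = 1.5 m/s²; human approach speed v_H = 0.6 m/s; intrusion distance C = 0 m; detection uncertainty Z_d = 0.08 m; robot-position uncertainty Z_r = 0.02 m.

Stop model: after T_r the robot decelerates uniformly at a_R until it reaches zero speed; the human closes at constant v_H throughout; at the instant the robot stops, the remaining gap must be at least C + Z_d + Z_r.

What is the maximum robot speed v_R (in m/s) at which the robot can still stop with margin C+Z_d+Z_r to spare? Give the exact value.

v_R_max = 37/20 m/s = 1.8500 m/s

collect terms ⇒ (1/3)·v_R² + (7/10)·v_R + (-2923/1200) = 0
  disc = (7/10)² − 4·(1/3)·(-2923/1200) = 841/225 ; √disc = 29/15
  v_R = (−(7/10) + 29/15) / (2·(1/3)) = 37/20 m/s
check:
braking lasts T_s = (37/20)/(3/2) = 1.2333 s
robot in T_r: 1.8500·0.3000 = 0.5550 m
braking distance = 1.8500²/(2·1.5000) = 1.1408 m
person approaches 0.6000·(0.3000+1.2333) = 0.9200 m
margins: 0.0000+0.0800+0.0200 = 0.1000 m
sum ≈ 0.5550+1.1408+0.9200+0.1000 ≈ 2.7158 m = S ✓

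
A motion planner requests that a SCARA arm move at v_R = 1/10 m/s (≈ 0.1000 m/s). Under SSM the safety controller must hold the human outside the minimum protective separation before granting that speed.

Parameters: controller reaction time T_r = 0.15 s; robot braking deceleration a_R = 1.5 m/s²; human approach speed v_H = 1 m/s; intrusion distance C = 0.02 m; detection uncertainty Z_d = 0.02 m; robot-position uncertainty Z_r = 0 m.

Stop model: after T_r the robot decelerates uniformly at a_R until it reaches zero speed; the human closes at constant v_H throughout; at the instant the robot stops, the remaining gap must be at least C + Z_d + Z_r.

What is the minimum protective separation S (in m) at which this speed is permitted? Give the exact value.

S_min = 11/40 m = 0.2750 m

braking lasts T_s = (1/10)/(3/2) = 0.0667 s
robot in T_r: 0.1000·0.1500 = 0.0150 m
robot under decel: 0.1000²/(2·1.5000) = 0.0033 m
person approaches 1.0000·(0.1500+0.0667) = 0.2167 m
residual clearance needed = 0.0200+0.0200+0.0000 = 0.0400 m
S_min ≈ 0.0150+0.0033+0.2167+0.0400  ⇒  S_min = 11/40 m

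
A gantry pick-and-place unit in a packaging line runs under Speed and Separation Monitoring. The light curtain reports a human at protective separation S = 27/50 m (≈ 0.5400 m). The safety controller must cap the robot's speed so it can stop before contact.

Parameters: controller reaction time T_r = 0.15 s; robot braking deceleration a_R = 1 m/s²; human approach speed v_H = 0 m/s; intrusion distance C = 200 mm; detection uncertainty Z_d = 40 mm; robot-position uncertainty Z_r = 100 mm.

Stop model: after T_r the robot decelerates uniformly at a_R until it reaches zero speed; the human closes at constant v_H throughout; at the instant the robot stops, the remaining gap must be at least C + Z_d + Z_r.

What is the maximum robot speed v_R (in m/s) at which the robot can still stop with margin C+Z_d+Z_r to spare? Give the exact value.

v_R_max = 1/2 m/s = 0.5000 m/s

at the boundary: (1/2)·v² + (3/20)·v + (-1/5) = 0
  disc = (3/20)² − 4·(1/2)·(-1/5) = 169/400 ; √disc = 13/20
  v_R = (−(3/20) + 13/20) / (2·(1/2)) = 1/2 m/s
check:
T_s = v_R/a_R = (1/2)/1 = 0.5000 s
robot covers v_R·T_r = 0.5000·0.1500 = 0.0750 m before braking
braking distance = 0.5000²/(2·1.0000) = 0.1250 m
human over T_r+T_s: 0.0000·(0.1500+0.5000) = 0.0000 m
margins: 0.2000+0.0400+0.1000 = 0.3400 m
sum ≈ 0.0750+0.1250+0.0000+0.3400 ≈ 0.5400 m = S ✓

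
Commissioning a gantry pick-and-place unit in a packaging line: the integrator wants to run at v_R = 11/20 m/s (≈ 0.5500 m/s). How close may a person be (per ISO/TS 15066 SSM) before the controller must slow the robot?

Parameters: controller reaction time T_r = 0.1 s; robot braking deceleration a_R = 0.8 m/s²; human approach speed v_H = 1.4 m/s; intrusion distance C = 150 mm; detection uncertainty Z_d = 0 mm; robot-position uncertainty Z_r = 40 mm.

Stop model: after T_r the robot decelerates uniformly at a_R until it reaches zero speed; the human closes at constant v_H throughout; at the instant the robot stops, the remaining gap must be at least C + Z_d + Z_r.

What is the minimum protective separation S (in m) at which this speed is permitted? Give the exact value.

T_s = v_R/a_R = (11/20)/(4/5) = 0.6875 s
robot covers v_R·T_r = 0.5500·0.1000 = 0.0550 m before braking
robot covers 0.5500·0.6875 − ½·0.8000·0.6875² = 0.1891 m while stopping
person approaches 1.4000·(0.1000+0.6875) = 1.1025 m
margins: 0.1500+0.0000+0.0400 = 0.1900 m
S_min ≈ 0.0550+0.1891+1.1025+0.1900  ⇒  S_min = 4917/3200 m

S_min = 4917/3200 m = 1.5366 m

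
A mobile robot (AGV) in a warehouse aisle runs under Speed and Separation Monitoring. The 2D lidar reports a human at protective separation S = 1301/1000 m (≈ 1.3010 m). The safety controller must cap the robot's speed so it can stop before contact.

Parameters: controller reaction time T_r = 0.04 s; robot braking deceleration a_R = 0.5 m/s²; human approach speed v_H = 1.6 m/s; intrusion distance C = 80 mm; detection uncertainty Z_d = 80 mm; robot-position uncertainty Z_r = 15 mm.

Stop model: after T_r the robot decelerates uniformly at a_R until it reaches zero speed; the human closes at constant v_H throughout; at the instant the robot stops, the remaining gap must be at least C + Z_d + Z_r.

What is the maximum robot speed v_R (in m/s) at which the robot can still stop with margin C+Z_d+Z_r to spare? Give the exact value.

at the boundary: (1)·v² + (81/25)·v + (-531/500) = 0
  disc = (81/25)² − 4·(1)·(-531/500) = 9216/625 ; √disc = 96/25
  v_R = (−(81/25) + 96/25) / (2·(1)) = 3/10 m/s
check:
T_s = v_R/a_R = (3/10)/(1/2) = 0.6000 s
robot covers v_R·T_r = 0.3000·0.0400 = 0.0120 m before braking
robot under decel: 0.3000²/(2·0.5000) = 0.0900 m
person approaches 1.6000·(0.0400+0.6000) = 1.0240 m
margins: 0.0800+0.0800+0.0150 = 0.1750 m
sum ≈ 0.0120+0.0900+1.0240+0.1750 ≈ 1.3010 m = S ✓

v_R_max = 3/10 m/s = 0.3000 m/s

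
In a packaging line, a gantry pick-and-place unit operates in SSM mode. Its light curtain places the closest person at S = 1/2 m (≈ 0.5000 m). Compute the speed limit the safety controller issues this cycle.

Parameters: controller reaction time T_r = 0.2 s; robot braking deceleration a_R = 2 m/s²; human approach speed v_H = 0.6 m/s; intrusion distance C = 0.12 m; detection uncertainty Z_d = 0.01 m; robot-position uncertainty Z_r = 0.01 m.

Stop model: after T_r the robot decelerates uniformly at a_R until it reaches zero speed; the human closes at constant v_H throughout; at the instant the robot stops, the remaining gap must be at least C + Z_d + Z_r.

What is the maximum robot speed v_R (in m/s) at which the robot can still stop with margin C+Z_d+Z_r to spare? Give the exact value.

v_R_max = 2/5 m/s = 0.4000 m/s

at the boundary: (1/4)·v² + (1/2)·v + (-6/25) = 0
  disc = (1/2)² − 4·(1/4)·(-6/25) = 49/100 ; √disc = 7/10
  v_R = (−(1/2) + 7/10) / (2·(1/4)) = 2/5 m/s
check:
T_s = v_R/a_R = (2/5)/2 = 0.2000 s
robot in T_r: 0.4000·0.2000 = 0.0800 m
robot under decel: 0.4000²/(2·2.0000) = 0.0400 m
human closes 0.6000·0.4000 = 0.2400 m
C+Z_d+Z_r = 0.1200+0.0100+0.0100 = 0.1400 m
sum ≈ 0.0800+0.0400+0.2400+0.1400 ≈ 0.5000 m = S ✓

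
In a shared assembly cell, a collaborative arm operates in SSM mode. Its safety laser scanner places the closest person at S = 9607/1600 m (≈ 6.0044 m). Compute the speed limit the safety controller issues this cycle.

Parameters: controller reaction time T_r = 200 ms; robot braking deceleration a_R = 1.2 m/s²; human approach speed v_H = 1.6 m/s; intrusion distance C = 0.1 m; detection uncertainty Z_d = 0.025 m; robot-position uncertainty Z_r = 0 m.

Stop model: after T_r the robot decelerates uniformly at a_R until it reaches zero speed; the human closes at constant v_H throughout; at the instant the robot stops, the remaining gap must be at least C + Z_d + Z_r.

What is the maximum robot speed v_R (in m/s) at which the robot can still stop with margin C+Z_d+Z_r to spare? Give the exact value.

quadratic (5/12)·v² + (23/15)·v + (-1779/320) = 0
  disc = (23/15)² − 4·(5/12)·(-1779/320) = 167281/14400 ; √disc = 409/120
  v_R = (−(23/15) + 409/120) / (2·(5/12)) = 9/4 m/s
check:
T_s = v_R/a_R = (9/4)/(6/5) = 1.8750 s
reaction-phase robot travel = 2.2500·0.2000 = 0.4500 m
braking distance = 2.2500²/(2·1.2000) = 2.1094 m
person approaches 1.6000·(0.2000+1.8750) = 3.3200 m
residual clearance needed = 0.1000+0.0250+0.0000 = 0.1250 m
sum ≈ 0.4500+2.1094+3.3200+0.1250 ≈ 6.0044 m = S ✓

v_R_max = 9/4 m/s = 2.2500 m/s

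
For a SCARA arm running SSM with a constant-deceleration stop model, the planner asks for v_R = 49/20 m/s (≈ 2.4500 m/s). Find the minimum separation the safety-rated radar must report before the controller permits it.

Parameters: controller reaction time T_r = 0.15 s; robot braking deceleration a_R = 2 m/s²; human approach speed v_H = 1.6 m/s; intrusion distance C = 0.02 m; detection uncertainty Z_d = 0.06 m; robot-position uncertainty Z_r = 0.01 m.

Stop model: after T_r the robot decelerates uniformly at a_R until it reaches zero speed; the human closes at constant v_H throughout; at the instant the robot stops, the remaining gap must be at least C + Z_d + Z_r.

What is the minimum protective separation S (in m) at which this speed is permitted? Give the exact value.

S_min = 6653/1600 m = 4.1581 m

stop time T_s = (49/20)/2 = 1.2250 s
reaction-phase robot travel = 2.4500·0.1500 = 0.3675 m
robot under decel: 2.4500²/(2·2.0000) = 1.5006 m
human over T_r+T_s: 1.6000·(0.1500+1.2250) = 2.2000 m
residual clearance needed = 0.0200+0.0600+0.0100 = 0.0900 m
S_min ≈ 0.3675+1.5006+2.2000+0.0900  ⇒  S_min = 6653/1600 m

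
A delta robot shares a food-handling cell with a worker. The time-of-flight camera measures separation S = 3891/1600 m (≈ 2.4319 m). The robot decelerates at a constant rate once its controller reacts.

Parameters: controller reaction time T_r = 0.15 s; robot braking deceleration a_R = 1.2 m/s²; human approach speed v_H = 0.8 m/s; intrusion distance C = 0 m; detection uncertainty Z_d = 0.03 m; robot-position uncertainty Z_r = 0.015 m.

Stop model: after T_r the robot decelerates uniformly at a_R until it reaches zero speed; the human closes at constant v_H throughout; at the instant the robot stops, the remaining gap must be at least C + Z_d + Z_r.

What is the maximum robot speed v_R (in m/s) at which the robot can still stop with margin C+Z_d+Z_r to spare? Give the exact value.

quadratic (5/12)·v² + (49/60)·v + (-3627/1600) = 0
  disc = (49/60)² − 4·(5/12)·(-3627/1600) = 64009/14400 ; √disc = 253/120
  v_R = (−(49/60) + 253/120) / (2·(5/12)) = 31/20 m/s
check:
stop time T_s = (31/20)/(6/5) = 1.2917 s
robot covers v_R·T_r = 1.5500·0.1500 = 0.2325 m before braking
robot under decel: 1.5500²/(2·1.2000) = 1.0010 m
human closes 0.8000·1.4417 = 1.1533 m
C+Z_d+Z_r = 0.0000+0.0300+0.0150 = 0.0450 m
sum ≈ 0.2325+1.0010+1.1533+0.0450 ≈ 2.4319 m = S ✓

v_R_max = 31/20 m/s = 1.5500 m/s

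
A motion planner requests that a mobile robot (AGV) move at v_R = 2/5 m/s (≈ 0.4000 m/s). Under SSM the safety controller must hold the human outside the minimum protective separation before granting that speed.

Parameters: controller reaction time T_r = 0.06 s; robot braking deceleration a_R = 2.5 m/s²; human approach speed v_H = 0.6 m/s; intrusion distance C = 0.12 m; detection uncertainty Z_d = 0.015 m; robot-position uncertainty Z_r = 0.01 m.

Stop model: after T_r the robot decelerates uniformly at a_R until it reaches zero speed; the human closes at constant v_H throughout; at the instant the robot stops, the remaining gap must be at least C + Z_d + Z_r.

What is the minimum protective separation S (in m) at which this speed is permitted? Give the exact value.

S_min = 333/1000 m = 0.3330 m

T_s = v_R/a_R = (2/5)/(5/2) = 0.1600 s
robot covers v_R·T_r = 0.4000·0.0600 = 0.0240 m before braking
robot under decel: 0.4000²/(2·2.5000) = 0.0320 m
human over T_r+T_s: 0.6000·(0.0600+0.1600) = 0.1320 m
C+Z_d+Z_r = 0.1200+0.0150+0.0100 = 0.1450 m
S_min ≈ 0.0240+0.0320+0.1320+0.1450  ⇒  S_min = 333/1000 m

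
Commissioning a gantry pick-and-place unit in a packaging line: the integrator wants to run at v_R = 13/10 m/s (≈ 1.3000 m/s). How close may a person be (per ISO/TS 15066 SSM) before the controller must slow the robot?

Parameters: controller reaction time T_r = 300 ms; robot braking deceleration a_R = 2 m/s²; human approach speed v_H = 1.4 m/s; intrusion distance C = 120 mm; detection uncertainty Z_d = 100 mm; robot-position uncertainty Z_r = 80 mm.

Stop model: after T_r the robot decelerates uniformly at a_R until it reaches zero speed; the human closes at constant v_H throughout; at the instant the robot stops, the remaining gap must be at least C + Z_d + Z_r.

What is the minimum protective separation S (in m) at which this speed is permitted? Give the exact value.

S_min = 977/400 m = 2.4425 m

stop time T_s = (13/10)/2 = 0.6500 s
reaction-phase robot travel = 1.3000·0.3000 = 0.3900 m
braking distance = 1.3000²/(2·2.0000) = 0.4225 m
person approaches 1.4000·(0.3000+0.6500) = 1.3300 m
residual clearance needed = 0.1200+0.1000+0.0800 = 0.3000 m
S_min ≈ 0.3900+0.4225+1.3300+0.3000  ⇒  S_min = 977/400 m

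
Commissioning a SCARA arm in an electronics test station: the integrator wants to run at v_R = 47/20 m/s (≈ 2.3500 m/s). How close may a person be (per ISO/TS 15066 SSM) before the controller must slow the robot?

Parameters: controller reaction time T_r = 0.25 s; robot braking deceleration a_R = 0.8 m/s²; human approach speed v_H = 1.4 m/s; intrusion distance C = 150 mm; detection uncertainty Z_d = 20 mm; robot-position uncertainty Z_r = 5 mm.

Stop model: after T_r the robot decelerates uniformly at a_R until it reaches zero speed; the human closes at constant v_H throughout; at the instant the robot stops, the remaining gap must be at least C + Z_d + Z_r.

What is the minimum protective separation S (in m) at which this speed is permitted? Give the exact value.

braking lasts T_s = (47/20)/(4/5) = 2.9375 s
robot in T_r: 2.3500·0.2500 = 0.5875 m
braking distance = 2.3500²/(2·0.8000) = 3.4516 m
human over T_r+T_s: 1.4000·(0.2500+2.9375) = 4.4625 m
residual clearance needed = 0.1500+0.0200+0.0050 = 0.1750 m
S_min ≈ 0.5875+3.4516+4.4625+0.1750  ⇒  S_min = 5553/640 m

S_min = 5553/640 m = 8.6766 m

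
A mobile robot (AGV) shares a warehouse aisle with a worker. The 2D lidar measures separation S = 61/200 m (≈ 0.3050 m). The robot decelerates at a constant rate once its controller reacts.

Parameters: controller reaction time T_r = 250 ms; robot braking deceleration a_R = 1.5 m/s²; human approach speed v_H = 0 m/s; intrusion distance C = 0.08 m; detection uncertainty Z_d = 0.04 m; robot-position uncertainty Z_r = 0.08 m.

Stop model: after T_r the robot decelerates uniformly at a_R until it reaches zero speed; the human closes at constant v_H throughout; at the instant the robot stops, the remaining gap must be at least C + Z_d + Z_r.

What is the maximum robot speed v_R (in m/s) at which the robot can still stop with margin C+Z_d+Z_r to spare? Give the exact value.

quadratic (1/3)·v² + (1/4)·v + (-21/200) = 0
  disc = (1/4)² − 4·(1/3)·(-21/200) = 81/400 ; √disc = 9/20
  v_R = (−(1/4) + 9/20) / (2·(1/3)) = 3/10 m/s
check:
T_s = v_R/a_R = (3/10)/(3/2) = 0.2000 s
robot in T_r: 0.3000·0.2500 = 0.0750 m
robot covers 0.3000·0.2000 − ½·1.5000·0.2000² = 0.0300 m while stopping
person approaches 0.0000·(0.2500+0.2000) = 0.0000 m
residual clearance needed = 0.0800+0.0400+0.0800 = 0.2000 m
sum ≈ 0.0750+0.0300+0.0000+0.2000 ≈ 0.3050 m = S ✓

v_R_max = 3/10 m/s = 0.3000 m/s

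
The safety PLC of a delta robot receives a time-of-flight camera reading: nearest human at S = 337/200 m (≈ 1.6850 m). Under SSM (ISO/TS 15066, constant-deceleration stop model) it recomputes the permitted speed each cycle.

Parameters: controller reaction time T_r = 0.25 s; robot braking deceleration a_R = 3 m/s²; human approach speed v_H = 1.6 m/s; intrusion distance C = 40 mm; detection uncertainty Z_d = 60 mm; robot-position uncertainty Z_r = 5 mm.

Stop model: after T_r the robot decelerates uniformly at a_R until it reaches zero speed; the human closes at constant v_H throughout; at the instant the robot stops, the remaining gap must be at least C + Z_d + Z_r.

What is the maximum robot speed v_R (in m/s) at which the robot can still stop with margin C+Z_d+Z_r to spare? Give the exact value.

quadratic (1/6)·v² + (47/60)·v + (-59/50) = 0
  disc = (47/60)² − 4·(1/6)·(-59/50) = 5041/3600 ; √disc = 71/60
  v_R = (−(47/60) + 71/60) / (2·(1/6)) = 6/5 m/s
check:
braking lasts T_s = (6/5)/3 = 0.4000 s
reaction-phase robot travel = 1.2000·0.2500 = 0.3000 m
robot under decel: 1.2000²/(2·3.0000) = 0.2400 m
human over T_r+T_s: 1.6000·(0.2500+0.4000) = 1.0400 m
margins: 0.0400+0.0600+0.0050 = 0.1050 m
sum ≈ 0.3000+0.2400+1.0400+0.1050 ≈ 1.6850 m = S ✓

v_R_max = 6/5 m/s = 1.2000 m/s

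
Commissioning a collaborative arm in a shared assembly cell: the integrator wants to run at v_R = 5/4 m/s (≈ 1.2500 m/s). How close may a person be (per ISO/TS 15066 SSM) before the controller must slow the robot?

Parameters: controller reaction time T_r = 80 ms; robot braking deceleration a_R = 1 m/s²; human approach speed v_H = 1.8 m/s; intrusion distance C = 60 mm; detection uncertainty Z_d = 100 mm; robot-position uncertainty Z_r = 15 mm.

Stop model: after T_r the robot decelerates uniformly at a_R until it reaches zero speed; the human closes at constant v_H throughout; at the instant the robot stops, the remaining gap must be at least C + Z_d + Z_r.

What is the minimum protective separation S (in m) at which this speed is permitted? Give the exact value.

S_min = 13801/4000 m = 3.4503 m

braking lasts T_s = (5/4)/1 = 1.2500 s
robot covers v_R·T_r = 1.2500·0.0800 = 0.1000 m before braking
robot covers 1.2500·1.2500 − ½·1.0000·1.2500² = 0.7812 m while stopping
human closes 1.8000·1.3300 = 2.3940 m
margins: 0.0600+0.1000+0.0150 = 0.1750 m
S_min ≈ 0.1000+0.7812+2.3940+0.1750  ⇒  S_min = 13801/4000 m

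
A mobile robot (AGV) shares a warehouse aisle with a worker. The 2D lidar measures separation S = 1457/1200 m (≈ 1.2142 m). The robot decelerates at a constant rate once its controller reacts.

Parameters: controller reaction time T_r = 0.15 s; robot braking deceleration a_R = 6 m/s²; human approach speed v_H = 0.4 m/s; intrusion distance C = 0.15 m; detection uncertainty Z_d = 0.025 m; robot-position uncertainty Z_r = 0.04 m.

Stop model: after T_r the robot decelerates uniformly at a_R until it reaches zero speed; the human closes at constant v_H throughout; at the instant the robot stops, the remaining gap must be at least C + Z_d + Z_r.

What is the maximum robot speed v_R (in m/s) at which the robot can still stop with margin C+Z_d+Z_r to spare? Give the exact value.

v_R_max = 23/10 m/s = 2.3000 m/s

collect terms ⇒ (1/12)·v_R² + (13/60)·v_R + (-1127/1200) = 0
  disc = (13/60)² − 4·(1/12)·(-1127/1200) = 9/25 ; √disc = 3/5
  v_R = (−(13/60) + 3/5) / (2·(1/12)) = 23/10 m/s
check:
stop time T_s = (23/10)/6 = 0.3833 s
robot covers v_R·T_r = 2.3000·0.1500 = 0.3450 m before braking
braking distance = 2.3000²/(2·6.0000) = 0.4408 m
human closes 0.4000·0.5333 = 0.2133 m
residual clearance needed = 0.1500+0.0250+0.0400 = 0.2150 m
sum ≈ 0.3450+0.4408+0.2133+0.2150 ≈ 1.2142 m = S ✓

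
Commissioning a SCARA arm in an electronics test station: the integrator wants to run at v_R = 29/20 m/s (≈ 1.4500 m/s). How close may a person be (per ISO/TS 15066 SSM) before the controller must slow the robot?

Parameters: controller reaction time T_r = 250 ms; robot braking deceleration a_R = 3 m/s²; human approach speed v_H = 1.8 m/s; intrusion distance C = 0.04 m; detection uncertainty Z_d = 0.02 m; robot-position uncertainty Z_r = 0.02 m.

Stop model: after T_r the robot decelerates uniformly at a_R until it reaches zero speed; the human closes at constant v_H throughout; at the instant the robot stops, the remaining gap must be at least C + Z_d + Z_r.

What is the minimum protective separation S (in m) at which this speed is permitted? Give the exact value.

stop time T_s = (29/20)/3 = 0.4833 s
robot in T_r: 1.4500·0.2500 = 0.3625 m
robot covers 1.4500·0.4833 − ½·3.0000·0.4833² = 0.3504 m while stopping
human over T_r+T_s: 1.8000·(0.2500+0.4833) = 1.3200 m
C+Z_d+Z_r = 0.0400+0.0200+0.0200 = 0.0800 m
S_min ≈ 0.3625+0.3504+1.3200+0.0800  ⇒  S_min = 5071/2400 m

S_min = 5071/2400 m = 2.1129 m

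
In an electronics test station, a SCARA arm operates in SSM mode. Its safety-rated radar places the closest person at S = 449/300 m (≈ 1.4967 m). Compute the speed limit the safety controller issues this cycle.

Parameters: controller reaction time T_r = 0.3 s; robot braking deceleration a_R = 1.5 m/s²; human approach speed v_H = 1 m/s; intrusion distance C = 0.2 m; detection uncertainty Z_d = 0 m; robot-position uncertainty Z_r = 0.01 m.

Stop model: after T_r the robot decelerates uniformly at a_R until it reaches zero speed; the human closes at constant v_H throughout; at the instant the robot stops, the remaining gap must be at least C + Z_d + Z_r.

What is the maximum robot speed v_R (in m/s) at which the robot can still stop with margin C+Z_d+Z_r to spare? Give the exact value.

collect terms ⇒ (1/3)·v_R² + (29/30)·v_R + (-74/75) = 0
  disc = (29/30)² − 4·(1/3)·(-74/75) = 9/4 ; √disc = 3/2
  v_R = (−(29/30) + 3/2) / (2·(1/3)) = 4/5 m/s
check:
braking lasts T_s = (4/5)/(3/2) = 0.5333 s
robot in T_r: 0.8000·0.3000 = 0.2400 m
robot under decel: 0.8000²/(2·1.5000) = 0.2133 m
human over T_r+T_s: 1.0000·(0.3000+0.5333) = 0.8333 m
C+Z_d+Z_r = 0.2000+0.0000+0.0100 = 0.2100 m
sum ≈ 0.2400+0.2133+0.8333+0.2100 ≈ 1.4967 m = S ✓

v_R_max = 4/5 m/s = 0.8000 m/s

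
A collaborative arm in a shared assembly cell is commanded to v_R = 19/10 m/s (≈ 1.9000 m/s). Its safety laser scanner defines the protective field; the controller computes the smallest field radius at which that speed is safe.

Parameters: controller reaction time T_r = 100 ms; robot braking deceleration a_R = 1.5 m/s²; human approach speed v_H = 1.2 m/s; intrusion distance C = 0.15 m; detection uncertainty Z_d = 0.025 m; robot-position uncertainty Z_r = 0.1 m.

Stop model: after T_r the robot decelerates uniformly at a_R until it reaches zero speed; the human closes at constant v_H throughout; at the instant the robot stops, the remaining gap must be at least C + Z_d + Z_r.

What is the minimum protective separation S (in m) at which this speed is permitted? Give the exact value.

S_min = 397/120 m = 3.3083 m

T_s = v_R/a_R = (19/10)/(3/2) = 1.2667 s
reaction-phase robot travel = 1.9000·0.1000 = 0.1900 m
braking distance = 1.9000²/(2·1.5000) = 1.2033 m
human over T_r+T_s: 1.2000·(0.1000+1.2667) = 1.6400 m
C+Z_d+Z_r = 0.1500+0.0250+0.1000 = 0.2750 m
S_min ≈ 0.1900+1.2033+1.6400+0.2750  ⇒  S_min = 397/120 m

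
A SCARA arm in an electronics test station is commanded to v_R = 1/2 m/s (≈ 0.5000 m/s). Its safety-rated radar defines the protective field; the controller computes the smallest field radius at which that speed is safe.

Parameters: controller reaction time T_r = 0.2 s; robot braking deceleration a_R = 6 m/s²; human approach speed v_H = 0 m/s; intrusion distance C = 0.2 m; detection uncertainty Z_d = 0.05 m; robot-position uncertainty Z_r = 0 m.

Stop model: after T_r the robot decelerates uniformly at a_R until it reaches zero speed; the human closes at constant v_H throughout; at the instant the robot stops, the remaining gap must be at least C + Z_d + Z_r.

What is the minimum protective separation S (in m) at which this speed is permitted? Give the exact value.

T_s = v_R/a_R = (1/2)/6 = 0.0833 s
robot in T_r: 0.5000·0.2000 = 0.1000 m
robot covers 0.5000·0.0833 − ½·6.0000·0.0833² = 0.0208 m while stopping
human over T_r+T_s: 0.0000·(0.2000+0.0833) = 0.0000 m
residual clearance needed = 0.2000+0.0500+0.0000 = 0.2500 m
S_min ≈ 0.1000+0.0208+0.0000+0.2500  ⇒  S_min = 89/240 m

S_min = 89/240 m = 0.3708 m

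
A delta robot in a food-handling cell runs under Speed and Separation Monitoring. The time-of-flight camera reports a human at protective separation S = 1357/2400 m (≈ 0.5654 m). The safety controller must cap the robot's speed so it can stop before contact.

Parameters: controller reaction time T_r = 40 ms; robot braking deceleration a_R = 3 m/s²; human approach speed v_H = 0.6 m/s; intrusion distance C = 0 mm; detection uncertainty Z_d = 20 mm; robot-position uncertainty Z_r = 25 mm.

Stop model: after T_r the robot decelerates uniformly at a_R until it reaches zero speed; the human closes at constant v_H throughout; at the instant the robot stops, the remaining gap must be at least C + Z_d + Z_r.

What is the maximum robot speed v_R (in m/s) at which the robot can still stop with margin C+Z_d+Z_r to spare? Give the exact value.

collect terms ⇒ (1/6)·v_R² + (6/25)·v_R + (-5957/12000) = 0
  disc = (6/25)² − 4·(1/6)·(-5957/12000) = 34969/90000 ; √disc = 187/300
  v_R = (−(6/25) + 187/300) / (2·(1/6)) = 23/20 m/s
check:
T_s = v_R/a_R = (23/20)/3 = 0.3833 s
reaction-phase robot travel = 1.1500·0.0400 = 0.0460 m
robot covers 1.1500·0.3833 − ½·3.0000·0.3833² = 0.2204 m while stopping
person approaches 0.6000·(0.0400+0.3833) = 0.2540 m
C+Z_d+Z_r = 0.0000+0.0200+0.0250 = 0.0450 m
sum ≈ 0.0460+0.2204+0.2540+0.0450 ≈ 0.5654 m = S ✓

v_R_max = 23/20 m/s = 1.1500 m/s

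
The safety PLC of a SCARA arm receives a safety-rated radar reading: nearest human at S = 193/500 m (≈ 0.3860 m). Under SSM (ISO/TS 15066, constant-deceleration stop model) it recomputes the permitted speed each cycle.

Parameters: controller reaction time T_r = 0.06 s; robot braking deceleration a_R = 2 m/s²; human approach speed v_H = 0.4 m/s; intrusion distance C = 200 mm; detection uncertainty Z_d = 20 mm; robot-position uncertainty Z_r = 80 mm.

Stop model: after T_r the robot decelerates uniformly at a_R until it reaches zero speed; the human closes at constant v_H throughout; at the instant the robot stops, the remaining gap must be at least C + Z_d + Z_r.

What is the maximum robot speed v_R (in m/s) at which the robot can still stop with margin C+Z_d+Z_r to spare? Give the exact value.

at the boundary: (1/4)·v² + (13/50)·v + (-31/500) = 0
  disc = (13/50)² − 4·(1/4)·(-31/500) = 81/625 ; √disc = 9/25
  v_R = (−(13/50) + 9/25) / (2·(1/4)) = 1/5 m/s
check:
T_s = v_R/a_R = (1/5)/2 = 0.1000 s
reaction-phase robot travel = 0.2000·0.0600 = 0.0120 m
braking distance = 0.2000²/(2·2.0000) = 0.0100 m
person approaches 0.4000·(0.0600+0.1000) = 0.0640 m
margins: 0.2000+0.0200+0.0800 = 0.3000 m
sum ≈ 0.0120+0.0100+0.0640+0.3000 ≈ 0.3860 m = S ✓

v_R_max = 1/5 m/s = 0.2000 m/s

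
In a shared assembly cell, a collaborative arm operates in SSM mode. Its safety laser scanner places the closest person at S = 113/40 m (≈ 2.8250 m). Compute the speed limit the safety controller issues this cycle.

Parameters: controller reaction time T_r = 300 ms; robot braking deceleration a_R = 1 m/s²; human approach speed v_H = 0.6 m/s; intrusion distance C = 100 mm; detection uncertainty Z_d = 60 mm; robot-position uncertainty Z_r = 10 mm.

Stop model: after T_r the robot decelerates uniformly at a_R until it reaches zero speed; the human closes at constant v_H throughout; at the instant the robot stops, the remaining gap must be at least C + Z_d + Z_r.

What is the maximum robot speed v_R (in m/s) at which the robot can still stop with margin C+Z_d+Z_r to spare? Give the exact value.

quadratic (1/2)·v² + (9/10)·v + (-99/40) = 0
  disc = (9/10)² − 4·(1/2)·(-99/40) = 144/25 ; √disc = 12/5
  v_R = (−(9/10) + 12/5) / (2·(1/2)) = 3/2 m/s
check:
braking lasts T_s = (3/2)/1 = 1.5000 s
reaction-phase robot travel = 1.5000·0.3000 = 0.4500 m
robot under decel: 1.5000²/(2·1.0000) = 1.1250 m
human over T_r+T_s: 0.6000·(0.3000+1.5000) = 1.0800 m
margins: 0.1000+0.0600+0.0100 = 0.1700 m
sum ≈ 0.4500+1.1250+1.0800+0.1700 ≈ 2.8250 m = S ✓

v_R_max = 3/2 m/s = 1.5000 m/s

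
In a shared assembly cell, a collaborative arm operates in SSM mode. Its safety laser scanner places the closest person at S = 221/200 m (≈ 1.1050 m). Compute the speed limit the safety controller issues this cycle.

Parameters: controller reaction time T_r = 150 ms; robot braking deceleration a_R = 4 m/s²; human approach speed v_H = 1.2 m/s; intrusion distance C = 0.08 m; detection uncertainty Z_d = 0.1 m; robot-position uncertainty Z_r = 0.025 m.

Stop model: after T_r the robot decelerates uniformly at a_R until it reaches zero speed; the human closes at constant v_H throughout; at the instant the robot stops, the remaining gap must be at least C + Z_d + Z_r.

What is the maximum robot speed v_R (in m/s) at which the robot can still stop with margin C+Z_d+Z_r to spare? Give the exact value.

v_R_max = 6/5 m/s = 1.2000 m/s

at the boundary: (1/8)·v² + (9/20)·v + (-18/25) = 0
  disc = (9/20)² − 4·(1/8)·(-18/25) = 9/16 ; √disc = 3/4
  v_R = (−(9/20) + 3/4) / (2·(1/8)) = 6/5 m/s
check:
T_s = v_R/a_R = (6/5)/4 = 0.3000 s
robot in T_r: 1.2000·0.1500 = 0.1800 m
robot under decel: 1.2000²/(2·4.0000) = 0.1800 m
human closes 1.2000·0.4500 = 0.5400 m
residual clearance needed = 0.0800+0.1000+0.0250 = 0.2050 m
sum ≈ 0.1800+0.1800+0.5400+0.2050 ≈ 1.1050 m = S ✓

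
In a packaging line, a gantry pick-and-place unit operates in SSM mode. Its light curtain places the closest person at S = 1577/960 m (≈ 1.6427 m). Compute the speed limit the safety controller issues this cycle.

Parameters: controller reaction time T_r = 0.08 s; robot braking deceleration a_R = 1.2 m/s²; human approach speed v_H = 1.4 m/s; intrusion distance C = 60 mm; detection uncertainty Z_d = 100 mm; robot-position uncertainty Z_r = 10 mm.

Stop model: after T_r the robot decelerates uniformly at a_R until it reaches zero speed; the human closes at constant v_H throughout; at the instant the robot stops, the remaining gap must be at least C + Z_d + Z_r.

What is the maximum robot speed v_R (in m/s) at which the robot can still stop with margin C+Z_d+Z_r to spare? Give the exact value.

collect terms ⇒ (5/12)·v_R² + (187/150)·v_R + (-32657/24000) = 0
  disc = (187/150)² − 4·(5/12)·(-32657/24000) = 152881/40000 ; √disc = 391/200
  v_R = (−(187/150) + 391/200) / (2·(5/12)) = 17/20 m/s
check:
braking lasts T_s = (17/20)/(6/5) = 0.7083 s
reaction-phase robot travel = 0.8500·0.0800 = 0.0680 m
robot under decel: 0.8500²/(2·1.2000) = 0.3010 m
human closes 1.4000·0.7883 = 1.1037 m
C+Z_d+Z_r = 0.0600+0.1000+0.0100 = 0.1700 m
sum ≈ 0.0680+0.3010+1.1037+0.1700 ≈ 1.6427 m = S ✓

v_R_max = 17/20 m/s = 0.8500 m/s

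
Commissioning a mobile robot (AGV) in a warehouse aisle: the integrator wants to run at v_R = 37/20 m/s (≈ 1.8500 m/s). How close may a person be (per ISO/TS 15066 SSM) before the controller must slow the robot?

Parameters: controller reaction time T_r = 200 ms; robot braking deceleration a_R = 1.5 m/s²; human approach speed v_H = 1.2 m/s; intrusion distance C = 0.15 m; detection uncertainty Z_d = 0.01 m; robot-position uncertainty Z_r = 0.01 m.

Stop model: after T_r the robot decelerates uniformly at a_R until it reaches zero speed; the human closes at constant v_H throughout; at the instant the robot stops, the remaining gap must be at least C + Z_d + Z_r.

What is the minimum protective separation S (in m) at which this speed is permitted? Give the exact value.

S_min = 4081/1200 m = 3.4008 m

stop time T_s = (37/20)/(3/2) = 1.2333 s
robot in T_r: 1.8500·0.2000 = 0.3700 m
braking distance = 1.8500²/(2·1.5000) = 1.1408 m
person approaches 1.2000·(0.2000+1.2333) = 1.7200 m
margins: 0.1500+0.0100+0.0100 = 0.1700 m
S_min ≈ 0.3700+1.1408+1.7200+0.1700  ⇒  S_min = 4081/1200 m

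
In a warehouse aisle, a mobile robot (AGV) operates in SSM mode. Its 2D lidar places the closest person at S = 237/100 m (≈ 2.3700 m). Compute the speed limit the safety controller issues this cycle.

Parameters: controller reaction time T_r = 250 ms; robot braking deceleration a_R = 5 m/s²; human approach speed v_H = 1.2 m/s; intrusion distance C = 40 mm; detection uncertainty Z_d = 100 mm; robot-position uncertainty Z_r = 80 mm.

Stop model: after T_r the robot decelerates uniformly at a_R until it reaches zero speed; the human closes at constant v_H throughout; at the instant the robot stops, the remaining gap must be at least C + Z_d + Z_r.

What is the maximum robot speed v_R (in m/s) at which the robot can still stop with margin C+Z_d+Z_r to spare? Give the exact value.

v_R_max = 5/2 m/s = 2.5000 m/s

at the boundary: (1/10)·v² + (49/100)·v + (-37/20) = 0
  disc = (49/100)² − 4·(1/10)·(-37/20) = 9801/10000 ; √disc = 99/100
  v_R = (−(49/100) + 99/100) / (2·(1/10)) = 5/2 m/s
check:
T_s = v_R/a_R = (5/2)/5 = 0.5000 s
robot in T_r: 2.5000·0.2500 = 0.6250 m
robot under decel: 2.5000²/(2·5.0000) = 0.6250 m
human closes 1.2000·0.7500 = 0.9000 m
residual clearance needed = 0.0400+0.1000+0.0800 = 0.2200 m
sum ≈ 0.6250+0.6250+0.9000+0.2200 ≈ 2.3700 m = S ✓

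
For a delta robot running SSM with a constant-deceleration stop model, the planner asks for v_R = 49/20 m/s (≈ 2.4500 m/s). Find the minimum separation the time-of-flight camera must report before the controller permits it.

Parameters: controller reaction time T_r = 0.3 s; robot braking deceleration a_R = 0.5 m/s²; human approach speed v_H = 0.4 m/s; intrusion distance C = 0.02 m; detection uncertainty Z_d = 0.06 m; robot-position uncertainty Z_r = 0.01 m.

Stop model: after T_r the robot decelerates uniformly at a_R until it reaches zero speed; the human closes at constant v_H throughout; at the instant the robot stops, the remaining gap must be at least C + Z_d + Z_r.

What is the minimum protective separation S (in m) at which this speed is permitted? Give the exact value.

S_min = 3563/400 m = 8.9075 m

braking lasts T_s = (49/20)/(1/2) = 4.9000 s
robot in T_r: 2.4500·0.3000 = 0.7350 m
robot covers 2.4500·4.9000 − ½·0.5000·4.9000² = 6.0025 m while stopping
human closes 0.4000·5.2000 = 2.0800 m
margins: 0.0200+0.0600+0.0100 = 0.0900 m
S_min ≈ 0.7350+6.0025+2.0800+0.0900  ⇒  S_min = 3563/400 m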